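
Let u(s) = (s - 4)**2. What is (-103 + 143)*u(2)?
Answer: 160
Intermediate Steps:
u(s) = (-4 + s)**2
(-103 + 143)*u(2) = (-103 + 143)*(-4 + 2)**2 = 40*(-2)**2 = 40*4 = 160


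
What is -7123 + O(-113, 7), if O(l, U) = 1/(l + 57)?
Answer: -398889/56 ≈ -7123.0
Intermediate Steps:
O(l, U) = 1/(57 + l)
-7123 + O(-113, 7) = -7123 + 1/(57 - 113) = -7123 + 1/(-56) = -7123 - 1/56 = -398889/56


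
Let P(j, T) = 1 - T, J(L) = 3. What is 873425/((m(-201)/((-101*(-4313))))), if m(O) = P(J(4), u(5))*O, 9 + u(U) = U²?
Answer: 76095056905/603 ≈ 1.2619e+8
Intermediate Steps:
u(U) = -9 + U²
m(O) = -15*O (m(O) = (1 - (-9 + 5²))*O = (1 - (-9 + 25))*O = (1 - 1*16)*O = (1 - 16)*O = -15*O)
873425/((m(-201)/((-101*(-4313))))) = 873425/(((-15*(-201))/((-101*(-4313))))) = 873425/((3015/435613)) = 873425/((3015*(1/435613))) = 873425/(3015/435613) = 873425*(435613/3015) = 76095056905/603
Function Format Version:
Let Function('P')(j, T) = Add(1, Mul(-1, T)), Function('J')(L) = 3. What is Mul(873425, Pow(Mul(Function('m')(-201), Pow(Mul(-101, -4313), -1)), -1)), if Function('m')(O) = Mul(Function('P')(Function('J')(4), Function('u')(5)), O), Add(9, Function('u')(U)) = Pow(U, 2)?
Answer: Rational(76095056905, 603) ≈ 1.2619e+8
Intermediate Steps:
Function('u')(U) = Add(-9, Pow(U, 2))
Function('m')(O) = Mul(-15, O) (Function('m')(O) = Mul(Add(1, Mul(-1, Add(-9, Pow(5, 2)))), O) = Mul(Add(1, Mul(-1, Add(-9, 25))), O) = Mul(Add(1, Mul(-1, 16)), O) = Mul(Add(1, -16), O) = Mul(-15, O))
Mul(873425, Pow(Mul(Function('m')(-201), Pow(Mul(-101, -4313), -1)), -1)) = Mul(873425, Pow(Mul(Mul(-15, -201), Pow(Mul(-101, -4313), -1)), -1)) = Mul(873425, Pow(Mul(3015, Pow(435613, -1)), -1)) = Mul(873425, Pow(Mul(3015, Rational(1, 435613)), -1)) = Mul(873425, Pow(Rational(3015, 435613), -1)) = Mul(873425, Rational(435613, 3015)) = Rational(76095056905, 603)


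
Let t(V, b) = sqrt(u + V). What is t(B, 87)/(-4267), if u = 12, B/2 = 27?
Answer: -sqrt(66)/4267 ≈ -0.0019039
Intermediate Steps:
B = 54 (B = 2*27 = 54)
t(V, b) = sqrt(12 + V)
t(B, 87)/(-4267) = sqrt(12 + 54)/(-4267) = sqrt(66)*(-1/4267) = -sqrt(66)/4267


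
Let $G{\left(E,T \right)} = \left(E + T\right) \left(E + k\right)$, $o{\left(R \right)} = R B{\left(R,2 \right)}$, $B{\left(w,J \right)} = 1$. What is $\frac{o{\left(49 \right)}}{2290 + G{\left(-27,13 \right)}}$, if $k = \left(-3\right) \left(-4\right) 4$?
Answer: $\frac{49}{1996} \approx 0.024549$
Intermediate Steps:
$k = 48$ ($k = 12 \cdot 4 = 48$)
$o{\left(R \right)} = R$ ($o{\left(R \right)} = R 1 = R$)
$G{\left(E,T \right)} = \left(48 + E\right) \left(E + T\right)$ ($G{\left(E,T \right)} = \left(E + T\right) \left(E + 48\right) = \left(E + T\right) \left(48 + E\right) = \left(48 + E\right) \left(E + T\right)$)
$\frac{o{\left(49 \right)}}{2290 + G{\left(-27,13 \right)}} = \frac{49}{2290 + \left(\left(-27\right)^{2} + 48 \left(-27\right) + 48 \cdot 13 - 351\right)} = \frac{49}{2290 + \left(729 - 1296 + 624 - 351\right)} = \frac{49}{2290 - 294} = \frac{49}{1996}$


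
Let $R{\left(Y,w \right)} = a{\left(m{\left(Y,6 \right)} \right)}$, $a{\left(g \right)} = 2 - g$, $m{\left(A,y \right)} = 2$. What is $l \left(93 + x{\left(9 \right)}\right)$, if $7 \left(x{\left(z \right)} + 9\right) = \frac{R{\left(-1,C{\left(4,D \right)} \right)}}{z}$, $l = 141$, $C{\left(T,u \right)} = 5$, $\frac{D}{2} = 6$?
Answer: $11844$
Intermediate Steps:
$D = 12$ ($D = 2 \cdot 6 = 12$)
$R{\left(Y,w \right)} = 0$ ($R{\left(Y,w \right)} = 2 - 2 = 0$)
$x{\left(z \right)} = -9$ ($x{\left(z \right)} = -9 + \frac{0 \frac{1}{z}}{7} = -9 + \frac{1}{7} \cdot 0 = -9 + 0 = -9$)
$l \left(93 + x{\left(9 \right)}\right) = 141 \left(93 - 9\right) = 141 \cdot 84 = 11844$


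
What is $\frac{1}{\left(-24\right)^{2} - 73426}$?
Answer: $- \frac{1}{72850} \approx -1.3727 \cdot 10^{-5}$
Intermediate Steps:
$\frac{1}{\left(-24\right)^{2} - 73426} = \frac{1}{576 - 73426} = \frac{1}{-72850} = - \frac{1}{72850}$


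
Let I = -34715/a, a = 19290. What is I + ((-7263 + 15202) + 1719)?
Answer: 37253621/3858 ≈ 9656.2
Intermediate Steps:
I = -6943/3858 (I = -34715/19290 = -34715*1/19290 = -6943/3858 ≈ -1.7996)
I + ((-7263 + 15202) + 1719) = -6943/3858 + ((-7263 + 15202) + 1719) = -6943/3858 + (7939 + 1719) = -6943/3858 + 9658 = 37253621/3858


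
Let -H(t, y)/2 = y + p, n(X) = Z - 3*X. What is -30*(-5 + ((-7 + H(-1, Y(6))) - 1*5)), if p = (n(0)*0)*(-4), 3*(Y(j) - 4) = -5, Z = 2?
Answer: 650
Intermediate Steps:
Y(j) = 7/3 (Y(j) = 4 + (⅓)*(-5) = 4 - 5/3 = 7/3)
n(X) = 2 - 3*X
p = 0 (p = ((2 - 3*0)*0)*(-4) = ((2 + 0)*0)*(-4) = (2*0)*(-4) = 0*(-4) = 0)
H(t, y) = -2*y (H(t, y) = -2*(y + 0) = -2*y)
-30*(-5 + ((-7 + H(-1, Y(6))) - 1*5)) = -30*(-5 + ((-7 - 2*7/3) - 1*5)) = -30*(-5 + ((-7 - 14/3) - 5)) = -30*(-5 + (-35/3 - 5)) = -30*(-5 - 50/3) = -30*(-65/3) = 650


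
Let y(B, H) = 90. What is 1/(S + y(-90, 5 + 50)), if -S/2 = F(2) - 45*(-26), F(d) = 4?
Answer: -1/2258 ≈ -0.00044287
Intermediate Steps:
S = -2348 (S = -2*(4 - 45*(-26)) = -2*(4 + 1170) = -2*1174 = -2348)
1/(S + y(-90, 5 + 50)) = 1/(-2348 + 90) = 1/(-2258) = -1/2258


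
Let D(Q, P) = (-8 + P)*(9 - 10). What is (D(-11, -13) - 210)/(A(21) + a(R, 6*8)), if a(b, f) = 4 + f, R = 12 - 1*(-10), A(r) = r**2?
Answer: -189/493 ≈ -0.38337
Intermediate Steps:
R = 22 (R = 12 + 10 = 22)
D(Q, P) = 8 - P (D(Q, P) = (-8 + P)*(-1) = 8 - P)
(D(-11, -13) - 210)/(A(21) + a(R, 6*8)) = ((8 - 1*(-13)) - 210)/(21**2 + (4 + 6*8)) = ((8 + 13) - 210)/(441 + (4 + 48)) = (21 - 210)/(441 + 52) = -189/493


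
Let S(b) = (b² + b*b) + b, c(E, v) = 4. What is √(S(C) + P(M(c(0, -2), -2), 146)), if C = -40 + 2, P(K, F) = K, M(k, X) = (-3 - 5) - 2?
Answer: 2*√710 ≈ 53.292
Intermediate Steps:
M(k, X) = -10 (M(k, X) = -8 - 2 = -10)
C = -38
S(b) = b + 2*b² (S(b) = (b² + b²) + b = 2*b² + b = b + 2*b²)
√(S(C) + P(M(c(0, -2), -2), 146)) = √(-38*(1 + 2*(-38)) - 10) = √(-38*(1 - 76) - 10) = √(-38*(-75) - 10) = √(2850 - 10) = √2840 = 2*√710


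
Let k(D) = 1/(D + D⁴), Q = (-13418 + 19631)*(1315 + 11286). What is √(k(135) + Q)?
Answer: √239924371274988789657210/55358460 ≈ 8848.2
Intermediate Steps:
Q = 78290013 (Q = 6213*12601 = 78290013)
√(k(135) + Q) = √(1/(135 + 135⁴) + 78290013) = √(1/(135 + 332150625) + 78290013) = √(1/332150760 + 78290013) = √(26004087318359881/332150760) = √239924371274988789657210/55358460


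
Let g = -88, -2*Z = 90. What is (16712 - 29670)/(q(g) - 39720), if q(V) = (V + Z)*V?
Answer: 6479/14008 ≈ 0.46252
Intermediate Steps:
Z = -45 (Z = -½*90 = -45)
q(V) = V*(-45 + V) (q(V) = (V - 45)*V = (-45 + V)*V = V*(-45 + V))
(16712 - 29670)/(q(g) - 39720) = (16712 - 29670)/(-88*(-45 - 88) - 39720) = -12958/(-88*(-133) - 39720) = -12958/(11704 - 39720) = -12958/(-28016) = -12958*(-1/28016) = 6479/14008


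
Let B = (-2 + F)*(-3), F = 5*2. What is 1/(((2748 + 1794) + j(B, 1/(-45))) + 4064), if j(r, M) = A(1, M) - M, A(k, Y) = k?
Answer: 45/387316 ≈ 0.00011618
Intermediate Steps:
F = 10
B = -24 (B = (-2 + 10)*(-3) = 8*(-3) = -24)
j(r, M) = 1 - M
1/(((2748 + 1794) + j(B, 1/(-45))) + 4064) = 1/(((2748 + 1794) + (1 - 1/(-45))) + 4064) = 1/((4542 + (1 - 1*(-1/45))) + 4064) = 1/((4542 + (1 + 1/45)) + 4064) = 1/((4542 + 46/45) + 4064) = 1/(204436/45 + 4064) = 1/(387316/45) = 45/387316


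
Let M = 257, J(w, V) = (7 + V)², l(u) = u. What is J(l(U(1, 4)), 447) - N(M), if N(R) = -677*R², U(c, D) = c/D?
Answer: 44921289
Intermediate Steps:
J(l(U(1, 4)), 447) - N(M) = (7 + 447)² - (-677)*257² = 454² - (-677)*66049 = 206116 - 1*(-44715173) = 206116 + 44715173 = 44921289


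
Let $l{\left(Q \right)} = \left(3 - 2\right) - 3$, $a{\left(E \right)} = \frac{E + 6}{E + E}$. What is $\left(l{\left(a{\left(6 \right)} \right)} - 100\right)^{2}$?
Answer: $10404$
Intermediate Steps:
$a{\left(E \right)} = \frac{6 + E}{2 E}$
$l{\left(Q \right)} = -2$ ($l{\left(Q \right)} = 1 - 3 = -2$)
$\left(l{\left(a{\left(6 \right)} \right)} - 100\right)^{2} = \left(-2 - 100\right)^{2} = \left(-102\right)^{2} = 10404$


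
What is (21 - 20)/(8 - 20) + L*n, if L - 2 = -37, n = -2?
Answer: 839/12 ≈ 69.917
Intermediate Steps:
L = -35 (L = 2 - 37 = -35)
(21 - 20)/(8 - 20) + L*n = (21 - 20)/(8 - 20) - 35*(-2) = 1/(-12) + 70 = 1*(-1/12) + 70 = -1/12 + 70 = 839/12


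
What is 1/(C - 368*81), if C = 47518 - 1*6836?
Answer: 1/10874 ≈ 9.1963e-5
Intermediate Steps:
C = 40682 (C = 47518 - 6836 = 40682)
1/(C - 368*81) = 1/(40682 - 368*81) = 1/(40682 - 29808) = 1/10874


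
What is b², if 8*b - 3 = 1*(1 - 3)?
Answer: 1/64 ≈ 0.015625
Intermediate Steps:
b = ⅛ (b = 3/8 + (1*(1 - 3))/8 = 3/8 + (1*(-2))/8 = 3/8 + (⅛)*(-2) = 3/8 - ¼ = ⅛ ≈ 0.12500)
b² = (⅛)² = 1/64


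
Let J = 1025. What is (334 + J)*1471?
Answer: 1999089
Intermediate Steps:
(334 + J)*1471 = (334 + 1025)*1471 = 1359*1471 = 1999089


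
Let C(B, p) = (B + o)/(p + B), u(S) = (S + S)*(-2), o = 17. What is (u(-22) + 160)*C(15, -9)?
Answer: 3968/3 ≈ 1322.7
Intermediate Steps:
u(S) = -4*S (u(S) = (2*S)*(-2) = -4*S)
C(B, p) = (17 + B)/(B + p) (C(B, p) = (B + 17)/(p + B) = (17 + B)/(B + p))
(u(-22) + 160)*C(15, -9) = (-4*(-22) + 160)*((17 + 15)/(15 - 9)) = (88 + 160)*(32/6) = 248*((⅙)*32) = 248*(16/3) = 3968/3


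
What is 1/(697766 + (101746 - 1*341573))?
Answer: 1/457939 ≈ 2.1837e-6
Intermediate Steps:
1/(697766 + (101746 - 1*341573)) = 1/(697766 + (101746 - 341573)) = 1/(697766 - 239827) = 1/457939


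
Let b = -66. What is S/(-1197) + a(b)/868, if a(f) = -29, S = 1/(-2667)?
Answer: -13225529/395857476 ≈ -0.033410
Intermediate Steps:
S = -1/2667 ≈ -0.00037495
S/(-1197) + a(b)/868 = -1/2667/(-1197) - 29/868 = -1/2667*(-1/1197) - 29*1/868 = 1/3192399 - 29/868 = -13225529/395857476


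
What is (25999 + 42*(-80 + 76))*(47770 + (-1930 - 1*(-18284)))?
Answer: 1656387044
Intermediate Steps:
(25999 + 42*(-80 + 76))*(47770 + (-1930 - 1*(-18284))) = (25999 + 42*(-4))*(47770 + (-1930 + 18284)) = (25999 - 168)*(47770 + 16354) = 25831*64124 = 1656387044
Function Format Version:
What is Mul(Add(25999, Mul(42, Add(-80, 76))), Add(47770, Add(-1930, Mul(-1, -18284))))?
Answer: 1656387044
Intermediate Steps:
Mul(Add(25999, Mul(42, Add(-80, 76))), Add(47770, Add(-1930, Mul(-1, -18284)))) = Mul(Add(25999, Mul(42, -4)), Add(47770, Add(-1930, 18284))) = Mul(Add(25999, -168), Add(47770, 16354)) = Mul(25831, 64124) = 1656387044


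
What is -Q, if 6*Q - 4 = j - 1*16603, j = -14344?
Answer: 30943/6 ≈ 5157.2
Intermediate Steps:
Q = -30943/6 (Q = ⅔ + (-14344 - 1*16603)/6 = ⅔ + (-14344 - 16603)/6 = ⅔ + (⅙)*(-30947) = ⅔ - 30947/6 = -30943/6 ≈ -5157.2)
-Q = -1*(-30943/6) = 30943/6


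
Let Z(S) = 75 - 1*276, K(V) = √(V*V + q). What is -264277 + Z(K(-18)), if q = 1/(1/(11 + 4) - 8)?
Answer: -264478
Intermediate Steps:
q = -15/119 (q = 1/(1/15 - 8) = 1/(-119/15) = -15/119 ≈ -0.12605)
K(V) = √(-15/119 + V²) (K(V) = √(V*V - 15/119) = √(V² - 15/119) = √(-15/119 + V²))
Z(S) = -201 (Z(S) = 75 - 276 = -201)
-264277 + Z(K(-18)) = -264277 - 201 = -264478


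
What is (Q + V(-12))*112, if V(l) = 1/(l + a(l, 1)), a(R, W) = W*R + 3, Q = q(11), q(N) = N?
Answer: 3680/3 ≈ 1226.7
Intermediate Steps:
Q = 11
a(R, W) = 3 + R*W (a(R, W) = R*W + 3 = 3 + R*W)
V(l) = 1/(3 + 2*l) (V(l) = 1/(l + (3 + l*1)) = 1/(l + (3 + l)) = 1/(3 + 2*l))
(Q + V(-12))*112 = (11 + 1/(3 + 2*(-12)))*112 = (11 + 1/(3 - 24))*112 = (11 + 1/(-21))*112 = (11 - 1/21)*112 = (230/21)*112 = 3680/3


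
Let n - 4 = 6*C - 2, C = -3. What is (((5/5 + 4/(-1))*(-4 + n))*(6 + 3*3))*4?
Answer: 3600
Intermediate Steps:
n = -16 (n = 4 + (6*(-3) - 2) = 4 + (-18 - 2) = 4 - 20 = -16)
(((5/5 + 4/(-1))*(-4 + n))*(6 + 3*3))*4 = (((5/5 + 4/(-1))*(-4 - 16))*(6 + 3*3))*4 = (((5*(⅕) + 4*(-1))*(-20))*(6 + 9))*4 = (((1 - 4)*(-20))*15)*4 = (-3*(-20)*15)*4 = (60*15)*4 = 900*4 = 3600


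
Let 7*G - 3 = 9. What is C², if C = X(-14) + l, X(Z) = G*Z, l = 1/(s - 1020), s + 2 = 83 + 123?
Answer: 383572225/665856 ≈ 576.06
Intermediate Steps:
G = 12/7 (G = 3/7 + (⅐)*9 = 3/7 + 9/7 = 12/7 ≈ 1.7143)
s = 204 (s = -2 + (83 + 123) = -2 + 206 = 204)
l = -1/816 (l = 1/(204 - 1020) = 1/(-816) = -1/816 ≈ -0.0012255)
X(Z) = 12*Z/7
C = -19585/816 (C = (12/7)*(-14) - 1/816 = -24 - 1/816 = -19585/816 ≈ -24.001)
C² = (-19585/816)² = 383572225/665856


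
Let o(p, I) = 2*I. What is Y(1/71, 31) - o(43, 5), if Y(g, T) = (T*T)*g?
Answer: 251/71 ≈ 3.5352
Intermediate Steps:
Y(g, T) = g*T² (Y(g, T) = T²*g = g*T²)
Y(1/71, 31) - o(43, 5) = 31²/71 - 2*5 = (1/71)*961 - 1*10 = 961/71 - 10 = 251/71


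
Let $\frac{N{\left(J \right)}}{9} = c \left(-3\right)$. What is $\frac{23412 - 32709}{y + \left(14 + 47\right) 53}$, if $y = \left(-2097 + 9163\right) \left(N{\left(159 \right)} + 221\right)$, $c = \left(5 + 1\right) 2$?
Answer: $\frac{9297}{724565} \approx 0.012831$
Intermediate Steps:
$c = 12$ ($c = 6 \cdot 2 = 12$)
$N{\left(J \right)} = -324$ ($N{\left(J \right)} = 9 \cdot 12 \left(-3\right) = 9 \left(-36\right) = -324$)
$y = -727798$ ($y = \left(-2097 + 9163\right) \left(-324 + 221\right) = 7066 \left(-103\right) = -727798$)
$\frac{23412 - 32709}{y + \left(14 + 47\right) 53} = \frac{23412 - 32709}{-727798 + \left(14 + 47\right) 53} = - \frac{9297}{-727798 + 61 \cdot 53} = - \frac{9297}{-727798 + 3233} = - \frac{9297}{-724565} = \left(-9297\right) \left(- \frac{1}{724565}\right) = \frac{9297}{724565}$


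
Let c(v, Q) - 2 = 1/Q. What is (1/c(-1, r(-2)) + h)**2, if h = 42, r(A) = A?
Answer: 16384/9 ≈ 1820.4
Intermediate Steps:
c(v, Q) = 2 + 1/Q
(1/c(-1, r(-2)) + h)**2 = (1/(2 + 1/(-2)) + 42)**2 = (1/(2 - 1/2) + 42)**2 = (1/(3/2) + 42)**2 = (2/3 + 42)**2 = (128/3)**2 = 16384/9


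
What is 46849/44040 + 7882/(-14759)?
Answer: 344321111/649986360 ≈ 0.52974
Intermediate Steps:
46849/44040 + 7882/(-14759) = 46849*(1/44040) + 7882*(-1/14759) = 46849/44040 - 7882/14759 = 344321111/649986360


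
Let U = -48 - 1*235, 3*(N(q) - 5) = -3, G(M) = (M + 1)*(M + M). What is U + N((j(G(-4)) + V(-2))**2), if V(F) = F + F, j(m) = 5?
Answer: -279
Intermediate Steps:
G(M) = 2*M*(1 + M) (G(M) = (1 + M)*(2*M) = 2*M*(1 + M))
V(F) = 2*F
N(q) = 4 (N(q) = 5 + (1/3)*(-3) = 5 - 1 = 4)
U = -283 (U = -48 - 235 = -283)
U + N((j(G(-4)) + V(-2))**2) = -283 + 4 = -279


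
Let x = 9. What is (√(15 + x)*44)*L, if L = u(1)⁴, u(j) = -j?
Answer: 88*√6 ≈ 215.56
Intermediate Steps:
L = 1 (L = (-1*1)⁴ = (-1)⁴ = 1)
(√(15 + x)*44)*L = (√(15 + 9)*44)*1 = (√24*44)*1 = ((2*√6)*44)*1 = (88*√6)*1 = 88*√6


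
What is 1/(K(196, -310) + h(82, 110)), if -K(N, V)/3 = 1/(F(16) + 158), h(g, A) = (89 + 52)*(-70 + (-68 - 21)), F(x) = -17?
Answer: -47/1053694 ≈ -4.4605e-5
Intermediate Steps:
h(g, A) = -22419 (h(g, A) = 141*(-70 - 89) = 141*(-159) = -22419)
K(N, V) = -1/47 (K(N, V) = -3/(-17 + 158) = -3/141 = -3*1/141 = -1/47)
1/(K(196, -310) + h(82, 110)) = 1/(-1/47 - 22419) = 1/(-1053694/47) = -47/1053694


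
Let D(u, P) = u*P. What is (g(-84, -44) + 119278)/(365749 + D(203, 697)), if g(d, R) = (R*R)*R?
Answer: 17047/253620 ≈ 0.067215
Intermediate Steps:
g(d, R) = R³ (g(d, R) = R²*R = R³)
D(u, P) = P*u
(g(-84, -44) + 119278)/(365749 + D(203, 697)) = ((-44)³ + 119278)/(365749 + 697*203) = (-85184 + 119278)/(365749 + 141491) = 34094/507240 = 34094*(1/507240) = 17047/253620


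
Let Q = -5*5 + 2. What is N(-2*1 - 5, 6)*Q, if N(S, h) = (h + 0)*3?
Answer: -414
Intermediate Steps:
N(S, h) = 3*h (N(S, h) = h*3 = 3*h)
Q = -23 (Q = -25 + 2 = -23)
N(-2*1 - 5, 6)*Q = (3*6)*(-23) = 18*(-23) = -414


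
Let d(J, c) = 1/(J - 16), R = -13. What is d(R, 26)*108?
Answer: -108/29 ≈ -3.7241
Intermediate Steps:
d(J, c) = 1/(-16 + J)
d(R, 26)*108 = 108/(-16 - 13) = 108/(-29) = -1/29*108 = -108/29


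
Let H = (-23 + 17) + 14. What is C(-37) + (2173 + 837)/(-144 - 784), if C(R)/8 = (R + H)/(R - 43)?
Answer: -797/2320 ≈ -0.34353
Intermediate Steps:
H = 8 (H = -6 + 14 = 8)
C(R) = 8*(8 + R)/(-43 + R) (C(R) = 8*((R + 8)/(R - 43)) = 8*((8 + R)/(-43 + R)) = 8*(8 + R)/(-43 + R))
C(-37) + (2173 + 837)/(-144 - 784) = 8*(8 - 37)/(-43 - 37) + (2173 + 837)/(-144 - 784) = 8*(-29)/(-80) + 3010/(-928) = 8*(-1/80)*(-29) + 3010*(-1/928) = 29/10 - 1505/464 = -797/2320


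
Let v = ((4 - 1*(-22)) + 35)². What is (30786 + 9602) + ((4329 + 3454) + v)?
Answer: 51892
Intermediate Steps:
v = 3721 (v = ((4 + 22) + 35)² = (26 + 35)² = 61² = 3721)
(30786 + 9602) + ((4329 + 3454) + v) = (30786 + 9602) + ((4329 + 3454) + 3721) = 40388 + (7783 + 3721) = 40388 + 11504 = 51892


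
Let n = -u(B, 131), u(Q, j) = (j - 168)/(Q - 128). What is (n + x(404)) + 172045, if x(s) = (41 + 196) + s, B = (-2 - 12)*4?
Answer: 31774187/184 ≈ 1.7269e+5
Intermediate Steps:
B = -56 (B = -14*4 = -56)
u(Q, j) = (-168 + j)/(-128 + Q)
n = -37/184 (n = -(-168 + 131)/(-128 - 56) = -(-37)/(-184) = -(-1)*(-37)/184 = -1*37/184 = -37/184 ≈ -0.20109)
x(s) = 237 + s
(n + x(404)) + 172045 = (-37/184 + (237 + 404)) + 172045 = (-37/184 + 641) + 172045 = 117907/184 + 172045 = 31774187/184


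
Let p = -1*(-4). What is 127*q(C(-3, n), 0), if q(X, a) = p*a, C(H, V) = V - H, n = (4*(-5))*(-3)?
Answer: 0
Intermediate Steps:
p = 4
n = 60 (n = -20*(-3) = 60)
q(X, a) = 4*a
127*q(C(-3, n), 0) = 127*(4*0) = 127*0 = 0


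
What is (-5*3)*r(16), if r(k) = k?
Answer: -240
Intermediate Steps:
(-5*3)*r(16) = -5*3*16 = -15*16 = -240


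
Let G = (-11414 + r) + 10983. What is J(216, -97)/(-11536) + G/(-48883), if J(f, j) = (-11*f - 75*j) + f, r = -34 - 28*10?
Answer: -241442225/563914288 ≈ -0.42815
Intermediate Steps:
r = -314 (r = -34 - 280 = -314)
J(f, j) = -75*j - 10*f (J(f, j) = (-75*j - 11*f) + f = -75*j - 10*f)
G = -745 (G = (-11414 - 314) + 10983 = -11728 + 10983 = -745)
J(216, -97)/(-11536) + G/(-48883) = (-75*(-97) - 10*216)/(-11536) - 745/(-48883) = (7275 - 2160)*(-1/11536) - 745*(-1/48883) = 5115*(-1/11536) + 745/48883 = -5115/11536 + 745/48883 = -241442225/563914288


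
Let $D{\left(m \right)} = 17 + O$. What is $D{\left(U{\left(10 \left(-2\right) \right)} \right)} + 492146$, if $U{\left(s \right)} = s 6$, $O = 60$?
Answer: $492223$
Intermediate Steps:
$U{\left(s \right)} = 6 s$
$D{\left(m \right)} = 77$ ($D{\left(m \right)} = 17 + 60 = 77$)
$D{\left(U{\left(10 \left(-2\right) \right)} \right)} + 492146 = 77 + 492146 = 492223$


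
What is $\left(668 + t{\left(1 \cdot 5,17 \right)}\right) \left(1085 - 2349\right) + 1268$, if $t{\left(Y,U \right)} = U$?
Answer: $-864572$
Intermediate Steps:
$\left(668 + t{\left(1 \cdot 5,17 \right)}\right) \left(1085 - 2349\right) + 1268 = \left(668 + 17\right) \left(1085 - 2349\right) + 1268 = 685 \left(-1264\right) + 1268 = -865840 + 1268 = -864572$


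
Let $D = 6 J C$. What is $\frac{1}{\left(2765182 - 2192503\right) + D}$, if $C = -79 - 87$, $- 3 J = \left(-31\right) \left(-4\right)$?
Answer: $\frac{1}{613847} \approx 1.6291 \cdot 10^{-6}$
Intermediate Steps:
$J = - \frac{124}{3}$ ($J = - \frac{\left(-31\right) \left(-4\right)}{3} = \left(- \frac{1}{3}\right) 124 = - \frac{124}{3} \approx -41.333$)
$C = -166$ ($C = -79 - 87 = -166$)
$D = 41168$ ($D = 6 \left(- \frac{124}{3}\right) \left(-166\right) = \left(-248\right) \left(-166\right) = 41168$)
$\frac{1}{\left(2765182 - 2192503\right) + D} = \frac{1}{\left(2765182 - 2192503\right) + 41168} = \frac{1}{572679 + 41168} = \frac{1}{613847}$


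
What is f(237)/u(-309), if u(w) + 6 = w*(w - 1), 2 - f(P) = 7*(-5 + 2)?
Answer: 23/95784 ≈ 0.00024012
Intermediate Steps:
f(P) = 23 (f(P) = 2 - 7*(-5 + 2) = 2 - 7*(-3) = 2 - 1*(-21) = 2 + 21 = 23)
u(w) = -6 + w*(-1 + w) (u(w) = -6 + w*(w - 1) = -6 + w*(-1 + w))
f(237)/u(-309) = 23/(-6 + (-309)² - 1*(-309)) = 23/(-6 + 95481 + 309) = 23/95784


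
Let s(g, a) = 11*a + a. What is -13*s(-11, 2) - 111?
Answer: -423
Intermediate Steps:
s(g, a) = 12*a
-13*s(-11, 2) - 111 = -156*2 - 111 = -13*24 - 111 = -312 - 111 = -423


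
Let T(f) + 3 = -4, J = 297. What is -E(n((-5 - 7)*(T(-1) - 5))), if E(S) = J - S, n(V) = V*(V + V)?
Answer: 41175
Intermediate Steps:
T(f) = -7 (T(f) = -3 - 4 = -7)
n(V) = 2*V² (n(V) = V*(2*V) = 2*V²)
E(S) = 297 - S
-E(n((-5 - 7)*(T(-1) - 5))) = -(297 - 2*((-5 - 7)*(-7 - 5))²) = -(297 - 2*(-12*(-12))²) = -(297 - 2*144²) = -(297 - 2*20736) = -(297 - 1*41472) = -(297 - 41472) = -1*(-41175) = 41175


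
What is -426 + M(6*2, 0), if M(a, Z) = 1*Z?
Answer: -426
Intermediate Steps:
M(a, Z) = Z
-426 + M(6*2, 0) = -426 + 0 = -426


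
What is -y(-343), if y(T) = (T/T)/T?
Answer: 1/343 ≈ 0.0029155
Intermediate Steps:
y(T) = 1/T
-y(-343) = -1/(-343) = -1*(-1/343) = 1/343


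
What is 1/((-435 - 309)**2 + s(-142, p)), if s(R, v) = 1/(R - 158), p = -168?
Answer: 300/166060799 ≈ 1.8066e-6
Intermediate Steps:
s(R, v) = 1/(-158 + R)
1/((-435 - 309)**2 + s(-142, p)) = 1/((-435 - 309)**2 + 1/(-158 - 142)) = 1/((-744)**2 + 1/(-300)) = 1/(553536 - 1/300) = 1/(166060799/300) = 300/166060799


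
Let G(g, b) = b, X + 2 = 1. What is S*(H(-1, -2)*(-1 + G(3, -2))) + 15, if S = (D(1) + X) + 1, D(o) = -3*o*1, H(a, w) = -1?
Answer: 6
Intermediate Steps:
X = -1 (X = -2 + 1 = -1)
D(o) = -3*o
S = -3 (S = (-3*1 - 1) + 1 = (-3 - 1) + 1 = -4 + 1 = -3)
S*(H(-1, -2)*(-1 + G(3, -2))) + 15 = -(-3)*(-1 - 2) + 15 = -(-3)*(-3) + 15 = -3*3 + 15 = -9 + 15 = 6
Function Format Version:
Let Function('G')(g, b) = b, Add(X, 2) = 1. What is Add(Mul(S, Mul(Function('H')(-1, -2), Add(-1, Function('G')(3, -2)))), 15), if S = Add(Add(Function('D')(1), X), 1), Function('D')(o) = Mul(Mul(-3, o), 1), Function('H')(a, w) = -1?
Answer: 6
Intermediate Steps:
X = -1 (X = Add(-2, 1) = -1)
Function('D')(o) = Mul(-3, o)
S = -3 (S = Add(Add(Mul(-3, 1), -1), 1) = Add(Add(-3, -1), 1) = Add(-4, 1) = -3)
Add(Mul(S, Mul(Function('H')(-1, -2), Add(-1, Function('G')(3, -2)))), 15) = Add(Mul(-3, Mul(-1, Add(-1, -2))), 15) = Add(Mul(-3, Mul(-1, -3)), 15) = Add(Mul(-3, 3), 15) = Add(-9, 15) = 6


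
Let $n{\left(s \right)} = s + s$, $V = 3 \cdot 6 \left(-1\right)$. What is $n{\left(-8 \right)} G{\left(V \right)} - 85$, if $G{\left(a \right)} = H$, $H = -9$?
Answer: $59$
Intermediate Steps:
$V = -18$ ($V = 18 \left(-1\right) = -18$)
$n{\left(s \right)} = 2 s$
$G{\left(a \right)} = -9$
$n{\left(-8 \right)} G{\left(V \right)} - 85 = 2 \left(-8\right) \left(-9\right) - 85 = \left(-16\right) \left(-9\right) - 85 = 144 - 85 = 59$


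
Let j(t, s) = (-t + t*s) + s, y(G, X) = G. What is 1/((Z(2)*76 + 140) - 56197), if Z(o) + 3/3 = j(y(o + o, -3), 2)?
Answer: -1/55677 ≈ -1.7961e-5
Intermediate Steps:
j(t, s) = s - t + s*t (j(t, s) = (-t + s*t) + s = s - t + s*t)
Z(o) = 1 + 2*o (Z(o) = -1 + (2 - (o + o) + 2*(o + o)) = -1 + (2 - 2*o + 2*(2*o)) = -1 + (2 - 2*o + 4*o) = -1 + (2 + 2*o) = 1 + 2*o)
1/((Z(2)*76 + 140) - 56197) = 1/(((1 + 2*2)*76 + 140) - 56197) = 1/(((1 + 4)*76 + 140) - 56197) = 1/((5*76 + 140) - 56197) = 1/((380 + 140) - 56197) = 1/(520 - 56197) = 1/(-55677) = -1/55677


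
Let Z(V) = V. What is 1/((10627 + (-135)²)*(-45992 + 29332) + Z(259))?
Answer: -1/480674061 ≈ -2.0804e-9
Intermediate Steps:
1/((10627 + (-135)²)*(-45992 + 29332) + Z(259)) = 1/((10627 + (-135)²)*(-45992 + 29332) + 259) = 1/((10627 + 18225)*(-16660) + 259) = 1/(28852*(-16660) + 259) = 1/(-480674320 + 259) = 1/(-480674061) = -1/480674061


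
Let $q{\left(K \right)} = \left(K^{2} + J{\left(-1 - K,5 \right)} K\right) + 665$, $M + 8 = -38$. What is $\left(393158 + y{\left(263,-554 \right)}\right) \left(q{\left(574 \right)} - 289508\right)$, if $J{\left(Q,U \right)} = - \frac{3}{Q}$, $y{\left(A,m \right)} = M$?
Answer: $\frac{9185335879064}{575} \approx 1.5974 \cdot 10^{10}$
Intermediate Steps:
$M = -46$ ($M = -8 - 38 = -46$)
$y{\left(A,m \right)} = -46$
$q{\left(K \right)} = 665 + K^{2} - \frac{3 K}{-1 - K}$ ($q{\left(K \right)} = \left(K^{2} + - \frac{3}{-1 - K} K\right) + 665 = \left(K^{2} - \frac{3 K}{-1 - K}\right) + 665 = 665 + K^{2} - \frac{3 K}{-1 - K}$)
$\left(393158 + y{\left(263,-554 \right)}\right) \left(q{\left(574 \right)} - 289508\right) = \left(393158 - 46\right) \left(\frac{3 \cdot 574 + \left(1 + 574\right) \left(665 + 574^{2}\right)}{1 + 574} - 289508\right) = 393112 \left(\frac{1722 + 575 \left(665 + 329476\right)}{575} - 289508\right) = 393112 \left(\frac{1722 + 575 \cdot 330141}{575} - 289508\right) = 393112 \left(\frac{1722 + 189831075}{575} - 289508\right) = 393112 \left(\frac{1}{575} \cdot 189832797 - 289508\right) = 393112 \left(\frac{189832797}{575} - 289508\right) = 393112 \cdot \frac{23365697}{575} = \frac{9185335879064}{575}$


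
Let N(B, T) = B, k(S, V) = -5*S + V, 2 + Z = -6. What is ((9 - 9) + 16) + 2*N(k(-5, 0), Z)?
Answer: 66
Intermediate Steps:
Z = -8 (Z = -2 - 6 = -8)
k(S, V) = V - 5*S
((9 - 9) + 16) + 2*N(k(-5, 0), Z) = ((9 - 9) + 16) + 2*(0 - 5*(-5)) = (0 + 16) + 2*(0 + 25) = 16 + 2*25 = 16 + 50 = 66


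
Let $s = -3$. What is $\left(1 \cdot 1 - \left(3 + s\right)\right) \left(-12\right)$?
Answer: $-12$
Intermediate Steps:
$\left(1 \cdot 1 - \left(3 + s\right)\right) \left(-12\right) = \left(1 \cdot 1 - 0\right) \left(-12\right) = \left(1 + \left(-3 + 3\right)\right) \left(-12\right) = \left(1 + 0\right) \left(-12\right) = 1 \left(-12\right) = -12$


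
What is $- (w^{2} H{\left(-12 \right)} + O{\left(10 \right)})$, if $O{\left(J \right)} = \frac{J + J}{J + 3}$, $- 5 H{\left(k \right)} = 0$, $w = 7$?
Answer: $- \frac{20}{13} \approx -1.5385$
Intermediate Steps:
$H{\left(k \right)} = 0$ ($H{\left(k \right)} = \left(- \frac{1}{5}\right) 0 = 0$)
$O{\left(J \right)} = \frac{2 J}{3 + J}$
$- (w^{2} H{\left(-12 \right)} + O{\left(10 \right)}) = - (7^{2} \cdot 0 + 2 \cdot 10 \frac{1}{3 + 10}) = - (49 \cdot 0 + 2 \cdot 10 \cdot \frac{1}{13}) = - (0 + 2 \cdot 10 \cdot \frac{1}{13}) = - (0 + \frac{20}{13}) = \left(-1\right) \frac{20}{13} = - \frac{20}{13}$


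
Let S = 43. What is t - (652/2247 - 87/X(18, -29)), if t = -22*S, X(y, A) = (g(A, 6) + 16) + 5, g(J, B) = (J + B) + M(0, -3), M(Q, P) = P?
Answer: -10827059/11235 ≈ -963.69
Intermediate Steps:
g(J, B) = -3 + B + J (g(J, B) = (J + B) - 3 = (B + J) - 3 = -3 + B + J)
X(y, A) = 24 + A (X(y, A) = ((-3 + 6 + A) + 16) + 5 = ((3 + A) + 16) + 5 = (19 + A) + 5 = 24 + A)
t = -946 (t = -22*43 = -946)
t - (652/2247 - 87/X(18, -29)) = -946 - (652/2247 - 87/(24 - 29)) = -946 - (652*(1/2247) - 87/(-5)) = -946 - (652/2247 - 87*(-⅕)) = -946 - (652/2247 + 87/5) = -946 - 1*198749/11235 = -946 - 198749/11235 = -10827059/11235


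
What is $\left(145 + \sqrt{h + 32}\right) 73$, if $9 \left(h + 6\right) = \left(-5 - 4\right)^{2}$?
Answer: $10585 + 73 \sqrt{35} \approx 11017.0$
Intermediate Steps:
$h = 3$ ($h = -6 + \frac{\left(-5 - 4\right)^{2}}{9} = -6 + \frac{\left(-9\right)^{2}}{9} = -6 + \frac{1}{9} \cdot 81 = -6 + 9 = 3$)
$\left(145 + \sqrt{h + 32}\right) 73 = \left(145 + \sqrt{3 + 32}\right) 73 = \left(145 + \sqrt{35}\right) 73 = 10585 + 73 \sqrt{35}$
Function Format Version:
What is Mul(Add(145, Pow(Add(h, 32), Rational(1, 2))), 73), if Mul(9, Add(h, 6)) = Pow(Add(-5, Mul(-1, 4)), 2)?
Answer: Add(10585, Mul(73, Pow(35, Rational(1, 2)))) ≈ 11017.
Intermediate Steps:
h = 3 (h = Add(-6, Mul(Rational(1, 9), Pow(Add(-5, Mul(-1, 4)), 2))) = Add(-6, Mul(Rational(1, 9), Pow(Add(-5, -4), 2))) = Add(-6, Mul(Rational(1, 9), Pow(-9, 2))) = Add(-6, Mul(Rational(1, 9), 81)) = Add(-6, 9) = 3)
Mul(Add(145, Pow(Add(h, 32), Rational(1, 2))), 73) = Mul(Add(145, Pow(Add(3, 32), Rational(1, 2))), 73) = Mul(Add(145, Pow(35, Rational(1, 2))), 73) = Add(10585, Mul(73, Pow(35, Rational(1, 2))))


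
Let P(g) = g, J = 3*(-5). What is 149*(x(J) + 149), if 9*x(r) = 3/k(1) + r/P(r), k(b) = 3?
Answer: 200107/9 ≈ 22234.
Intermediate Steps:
J = -15
x(r) = 2/9 (x(r) = (3/3 + r/r)/9 = (3*(⅓) + 1)/9 = (1 + 1)/9 = (⅑)*2 = 2/9)
149*(x(J) + 149) = 149*(2/9 + 149) = 149*(1343/9) = 200107/9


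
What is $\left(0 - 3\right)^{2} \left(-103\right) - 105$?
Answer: $-1032$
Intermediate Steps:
$\left(0 - 3\right)^{2} \left(-103\right) - 105 = \left(-3\right)^{2} \left(-103\right) - 105 = 9 \left(-103\right) - 105 = -927 - 105 = -1032$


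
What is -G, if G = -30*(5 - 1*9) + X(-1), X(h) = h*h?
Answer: -121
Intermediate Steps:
X(h) = h²
G = 121 (G = -30*(5 - 1*9) + (-1)² = -30*(5 - 9) + 1 = -30*(-4) + 1 = 120 + 1 = 121)
-G = -1*121 = -121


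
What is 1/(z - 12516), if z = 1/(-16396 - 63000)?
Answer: -79396/993720337 ≈ -7.9898e-5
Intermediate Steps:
z = -1/79396 (z = 1/(-79396) = -1/79396 ≈ -1.2595e-5)
1/(z - 12516) = 1/(-1/79396 - 12516) = 1/(-993720337/79396) = -79396/993720337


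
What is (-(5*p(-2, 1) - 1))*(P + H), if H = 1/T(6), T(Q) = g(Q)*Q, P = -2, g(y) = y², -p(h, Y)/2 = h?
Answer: 8189/216 ≈ 37.912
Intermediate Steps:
p(h, Y) = -2*h
T(Q) = Q³ (T(Q) = Q²*Q = Q³)
H = 1/216 (H = 1/(6³) = 1/216 ≈ 0.0046296)
(-(5*p(-2, 1) - 1))*(P + H) = (-(5*(-2*(-2)) - 1))*(-2 + 1/216) = -(5*4 - 1)*(-431/216) = -(20 - 1)*(-431/216) = -1*19*(-431/216) = -19*(-431/216) = 8189/216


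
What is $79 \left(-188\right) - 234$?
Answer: $-15086$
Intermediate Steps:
$79 \left(-188\right) - 234 = -14852 - 234 = -15086$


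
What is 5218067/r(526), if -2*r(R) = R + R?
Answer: -5218067/526 ≈ -9920.3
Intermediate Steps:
r(R) = -R (r(R) = -(R + R)/2 = -R)
5218067/r(526) = 5218067/((-1*526)) = 5218067/(-526) = 5218067*(-1/526) = -5218067/526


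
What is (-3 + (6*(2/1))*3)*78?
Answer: 2574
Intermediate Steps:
(-3 + (6*(2/1))*3)*78 = (-3 + (6*(2*1))*3)*78 = (-3 + (6*2)*3)*78 = (-3 + 12*3)*78 = (-3 + 36)*78 = 33*78 = 2574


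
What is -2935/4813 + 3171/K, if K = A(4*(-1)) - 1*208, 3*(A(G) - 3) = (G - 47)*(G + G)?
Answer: -5154846/110699 ≈ -46.566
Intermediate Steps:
A(G) = 3 + 2*G*(-47 + G)/3 (A(G) = 3 + ((G - 47)*(G + G))/3 = 3 + ((-47 + G)*(2*G))/3 = 3 + (2*G*(-47 + G))/3 = 3 + 2*G*(-47 + G)/3)
K = -69 (K = (3 - 376*(-1)/3 + 2*(4*(-1))²/3) - 1*208 = (3 - 94/3*(-4) + (⅔)*(-4)²) - 208 = (3 + 376/3 + (⅔)*16) - 208 = (3 + 376/3 + 32/3) - 208 = 139 - 208 = -69)
-2935/4813 + 3171/K = -2935/4813 + 3171/(-69) = -2935*1/4813 + 3171*(-1/69) = -2935/4813 - 1057/23 = -5154846/110699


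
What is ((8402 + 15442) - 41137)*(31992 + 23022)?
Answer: -951357102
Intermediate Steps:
((8402 + 15442) - 41137)*(31992 + 23022) = (23844 - 41137)*55014 = -17293*55014 = -951357102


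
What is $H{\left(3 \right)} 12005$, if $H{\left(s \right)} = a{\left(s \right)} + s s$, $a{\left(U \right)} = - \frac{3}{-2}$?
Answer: $\frac{252105}{2} \approx 1.2605 \cdot 10^{5}$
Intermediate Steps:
$a{\left(U \right)} = \frac{3}{2}$ ($a{\left(U \right)} = \left(-3\right) \left(- \frac{1}{2}\right) = \frac{3}{2}$)
$H{\left(s \right)} = \frac{3}{2} + s^{2}$ ($H{\left(s \right)} = \frac{3}{2} + s s = \frac{3}{2} + s^{2}$)
$H{\left(3 \right)} 12005 = \left(\frac{3}{2} + 3^{2}\right) 12005 = \left(\frac{3}{2} + 9\right) 12005 = \frac{21}{2} \cdot 12005 = \frac{252105}{2}$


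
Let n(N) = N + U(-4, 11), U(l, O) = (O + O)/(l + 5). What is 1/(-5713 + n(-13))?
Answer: -1/5704 ≈ -0.00017532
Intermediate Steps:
U(l, O) = 2*O/(5 + l) (U(l, O) = (2*O)/(5 + l) = 2*O/(5 + l))
n(N) = 22 + N (n(N) = N + 2*11/(5 - 4) = N + 2*11/1 = N + 2*11*1 = N + 22 = 22 + N)
1/(-5713 + n(-13)) = 1/(-5713 + (22 - 13)) = 1/(-5713 + 9) = 1/(-5704) = -1/5704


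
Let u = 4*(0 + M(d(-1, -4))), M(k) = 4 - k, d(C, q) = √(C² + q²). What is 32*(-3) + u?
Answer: -80 - 4*√17 ≈ -96.492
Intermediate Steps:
u = 16 - 4*√17 (u = 4*(0 + (4 - √((-1)² + (-4)²))) = 4*(0 + (4 - √(1 + 16))) = 4*(0 + (4 - √17)) = 4*(4 - √17) = 16 - 4*√17 ≈ -0.49242)
32*(-3) + u = 32*(-3) + (16 - 4*√17) = -96 + (16 - 4*√17) = -80 - 4*√17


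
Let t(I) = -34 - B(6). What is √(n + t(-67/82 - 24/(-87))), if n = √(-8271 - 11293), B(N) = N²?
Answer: √(-70 + 2*I*√4891) ≈ 6.573 + 10.64*I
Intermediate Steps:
n = 2*I*√4891 (n = √(-19564) = 2*I*√4891 ≈ 139.87*I)
t(I) = -70 (t(I) = -34 - 1*6² = -34 - 1*36 = -34 - 36 = -70)
√(n + t(-67/82 - 24/(-87))) = √(2*I*√4891 - 70) = √(-70 + 2*I*√4891)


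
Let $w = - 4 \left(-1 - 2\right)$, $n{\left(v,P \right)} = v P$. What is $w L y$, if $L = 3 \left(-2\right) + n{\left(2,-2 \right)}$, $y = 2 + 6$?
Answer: $-960$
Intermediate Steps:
$n{\left(v,P \right)} = P v$
$y = 8$
$w = 12$ ($w = \left(-4\right) \left(-3\right) = 12$)
$L = -10$ ($L = 3 \left(-2\right) - 4 = -6 - 4 = -10$)
$w L y = 12 \left(-10\right) 8 = \left(-120\right) 8 = -960$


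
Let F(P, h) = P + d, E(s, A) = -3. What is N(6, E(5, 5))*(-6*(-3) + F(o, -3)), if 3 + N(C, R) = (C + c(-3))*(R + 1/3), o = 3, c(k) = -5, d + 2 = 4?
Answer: -391/3 ≈ -130.33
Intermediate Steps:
d = 2 (d = -2 + 4 = 2)
N(C, R) = -3 + (-5 + C)*(⅓ + R) (N(C, R) = -3 + (C - 5)*(R + 1/3) = -3 + (-5 + C)*(R + ⅓) = -3 + (-5 + C)*(⅓ + R))
F(P, h) = 2 + P (F(P, h) = P + 2 = 2 + P)
N(6, E(5, 5))*(-6*(-3) + F(o, -3)) = (-14/3 - 5*(-3) + (⅓)*6 + 6*(-3))*(-6*(-3) + (2 + 3)) = (-14/3 + 15 + 2 - 18)*(18 + 5) = -17/3*23 = -391/3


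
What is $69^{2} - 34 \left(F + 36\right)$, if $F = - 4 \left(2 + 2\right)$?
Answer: $4081$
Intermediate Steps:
$F = -16$ ($F = \left(-4\right) 4 = -16$)
$69^{2} - 34 \left(F + 36\right) = 69^{2} - 34 \left(-16 + 36\right) = 4761 - 34 \cdot 20 = 4761 - 680 = 4081$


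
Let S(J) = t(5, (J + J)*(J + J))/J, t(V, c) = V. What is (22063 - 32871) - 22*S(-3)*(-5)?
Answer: -32974/3 ≈ -10991.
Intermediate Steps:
S(J) = 5/J
(22063 - 32871) - 22*S(-3)*(-5) = (22063 - 32871) - 110/(-3)*(-5) = -10808 - 110*(-1)/3*(-5) = -10808 - 22*(-5/3)*(-5) = -10808 + (110/3)*(-5) = -10808 - 550/3 = -32974/3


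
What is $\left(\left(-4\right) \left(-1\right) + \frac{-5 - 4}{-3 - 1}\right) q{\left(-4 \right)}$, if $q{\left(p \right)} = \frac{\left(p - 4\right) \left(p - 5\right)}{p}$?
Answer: $- \frac{225}{2} \approx -112.5$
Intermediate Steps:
$q{\left(p \right)} = \frac{\left(-5 + p\right) \left(-4 + p\right)}{p}$ ($q{\left(p \right)} = \frac{\left(-4 + p\right) \left(-5 + p\right)}{p} = \frac{\left(-5 + p\right) \left(-4 + p\right)}{p}$)
$\left(\left(-4\right) \left(-1\right) + \frac{-5 - 4}{-3 - 1}\right) q{\left(-4 \right)} = \left(\left(-4\right) \left(-1\right) + \frac{-5 - 4}{-3 - 1}\right) \left(-9 - 4 + \frac{20}{-4}\right) = \left(4 - \frac{9}{-4}\right) \left(-9 - 4 + 20 \left(- \frac{1}{4}\right)\right) = \left(4 - - \frac{9}{4}\right) \left(-9 - 4 - 5\right) = \left(4 + \frac{9}{4}\right) \left(-18\right) = \frac{25}{4} \left(-18\right) = - \frac{225}{2}$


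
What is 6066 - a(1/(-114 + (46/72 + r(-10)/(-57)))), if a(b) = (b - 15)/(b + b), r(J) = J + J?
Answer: 2379373/456 ≈ 5217.9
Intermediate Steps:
r(J) = 2*J
a(b) = (-15 + b)/(2*b) (a(b) = (-15 + b)/((2*b)) = (-15 + b)*(1/(2*b)) = (-15 + b)/(2*b))
6066 - a(1/(-114 + (46/72 + r(-10)/(-57)))) = 6066 - (-15 + 1/(-114 + (46/72 + (2*(-10))/(-57))))/(2*(1/(-114 + (46/72 + (2*(-10))/(-57))))) = 6066 - (-15 + 1/(-114 + (46*(1/72) - 20*(-1/57))))/(2*(1/(-114 + (46*(1/72) - 20*(-1/57))))) = 6066 - (-15 + 1/(-114 + (23/36 + 20/57)))/(2*(1/(-114 + (23/36 + 20/57)))) = 6066 - (-15 + 1/(-114 + 677/684))/(2*(1/(-114 + 677/684))) = 6066 - (-15 + 1/(-77299/684))/(2*(1/(-77299/684))) = 6066 - (-15 - 684/77299)/(2*(-684/77299)) = 6066 - (-77299)*(-1160169)/(2*684*77299) = 6066 - 1*386723/456 = 6066 - 386723/456 = 2379373/456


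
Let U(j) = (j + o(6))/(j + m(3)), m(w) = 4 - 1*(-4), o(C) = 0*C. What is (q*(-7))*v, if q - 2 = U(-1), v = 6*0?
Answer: 0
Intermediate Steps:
o(C) = 0
m(w) = 8 (m(w) = 4 + 4 = 8)
v = 0
U(j) = j/(8 + j) (U(j) = (j + 0)/(j + 8) = j/(8 + j))
q = 13/7 (q = 2 - 1/(8 - 1) = 2 - 1/7 = 13/7 ≈ 1.8571)
(q*(-7))*v = ((13/7)*(-7))*0 = -13*0 = 0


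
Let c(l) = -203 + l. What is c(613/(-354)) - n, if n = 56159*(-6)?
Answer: 119209241/354 ≈ 3.3675e+5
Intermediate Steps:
n = -336954
c(613/(-354)) - n = (-203 + 613/(-354)) - 1*(-336954) = (-203 + 613*(-1/354)) + 336954 = (-203 - 613/354) + 336954 = -72475/354 + 336954 = 119209241/354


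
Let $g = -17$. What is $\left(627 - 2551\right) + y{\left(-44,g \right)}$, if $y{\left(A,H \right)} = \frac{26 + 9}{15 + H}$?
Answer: $- \frac{3883}{2} \approx -1941.5$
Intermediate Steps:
$y{\left(A,H \right)} = \frac{35}{15 + H}$
$\left(627 - 2551\right) + y{\left(-44,g \right)} = \left(627 - 2551\right) + \frac{35}{15 - 17} = -1924 + \frac{35}{-2} = -1924 + 35 \left(- \frac{1}{2}\right) = -1924 - \frac{35}{2} = - \frac{3883}{2}$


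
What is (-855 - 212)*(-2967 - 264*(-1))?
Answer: 2884101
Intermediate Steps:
(-855 - 212)*(-2967 - 264*(-1)) = -1067*(-2967 + 264) = -1067*(-2703) = 2884101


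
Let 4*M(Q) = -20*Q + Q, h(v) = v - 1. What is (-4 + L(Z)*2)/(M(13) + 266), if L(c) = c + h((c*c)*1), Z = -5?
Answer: 136/817 ≈ 0.16646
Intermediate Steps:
h(v) = -1 + v
M(Q) = -19*Q/4 (M(Q) = (-20*Q + Q)/4 = (-19*Q)/4 = -19*Q/4)
L(c) = -1 + c + c² (L(c) = c + (-1 + (c*c)*1) = c + (-1 + c²*1) = c + (-1 + c²) = -1 + c + c²)
(-4 + L(Z)*2)/(M(13) + 266) = (-4 + (-1 - 5 + (-5)²)*2)/(-19/4*13 + 266) = (-4 + (-1 - 5 + 25)*2)/(-247/4 + 266) = (-4 + 19*2)/(817/4) = (-4 + 38)*(4/817) = 34*(4/817) = 136/817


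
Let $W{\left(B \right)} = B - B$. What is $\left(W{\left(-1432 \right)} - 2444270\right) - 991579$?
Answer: $-3435849$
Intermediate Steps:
$W{\left(B \right)} = 0$
$\left(W{\left(-1432 \right)} - 2444270\right) - 991579 = \left(0 - 2444270\right) - 991579 = -2444270 - 991579 = -3435849$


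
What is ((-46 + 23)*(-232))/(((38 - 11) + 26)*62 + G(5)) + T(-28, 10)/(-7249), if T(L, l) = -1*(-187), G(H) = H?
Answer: 3460477/2168769 ≈ 1.5956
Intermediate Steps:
T(L, l) = 187
((-46 + 23)*(-232))/(((38 - 11) + 26)*62 + G(5)) + T(-28, 10)/(-7249) = ((-46 + 23)*(-232))/(((38 - 11) + 26)*62 + 5) + 187/(-7249) = (-23*(-232))/((27 + 26)*62 + 5) + 187*(-1/7249) = 5336/(53*62 + 5) - 17/659 = 5336/(3286 + 5) - 17/659 = 5336/3291 - 17/659 = 3460477/2168769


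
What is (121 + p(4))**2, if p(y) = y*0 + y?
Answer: 15625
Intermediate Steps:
p(y) = y (p(y) = 0 + y = y)
(121 + p(4))**2 = (121 + 4)**2 = 125**2 = 15625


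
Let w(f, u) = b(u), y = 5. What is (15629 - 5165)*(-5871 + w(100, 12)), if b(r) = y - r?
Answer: -61507392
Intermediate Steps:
b(r) = 5 - r
w(f, u) = 5 - u
(15629 - 5165)*(-5871 + w(100, 12)) = (15629 - 5165)*(-5871 + (5 - 1*12)) = 10464*(-5871 + (5 - 12)) = 10464*(-5871 - 7) = 10464*(-5878) = -61507392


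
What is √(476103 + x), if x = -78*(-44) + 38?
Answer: √479573 ≈ 692.51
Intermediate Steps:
x = 3470 (x = 3432 + 38 = 3470)
√(476103 + x) = √(476103 + 3470) = √479573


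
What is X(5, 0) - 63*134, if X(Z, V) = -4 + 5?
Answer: -8441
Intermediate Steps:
X(Z, V) = 1
X(5, 0) - 63*134 = 1 - 63*134 = 1 - 8442 = -8441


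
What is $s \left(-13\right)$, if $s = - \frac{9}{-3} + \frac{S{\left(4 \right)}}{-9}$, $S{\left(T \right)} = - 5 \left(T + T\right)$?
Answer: $- \frac{871}{9} \approx -96.778$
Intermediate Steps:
$S{\left(T \right)} = - 10 T$ ($S{\left(T \right)} = - 5 \cdot 2 T = - 10 T$)
$s = \frac{67}{9}$ ($s = - \frac{9}{-3} + \frac{\left(-10\right) 4}{-9} = \left(-9\right) \left(- \frac{1}{3}\right) - - \frac{40}{9} = 3 + \frac{40}{9} = \frac{67}{9} \approx 7.4444$)
$s \left(-13\right) = \frac{67}{9} \left(-13\right) = - \frac{871}{9}$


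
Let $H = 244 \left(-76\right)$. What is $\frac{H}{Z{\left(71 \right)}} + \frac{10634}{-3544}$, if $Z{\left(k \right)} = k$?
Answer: $- \frac{33237475}{125812} \approx -264.18$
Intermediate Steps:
$H = -18544$
$\frac{H}{Z{\left(71 \right)}} + \frac{10634}{-3544} = - \frac{18544}{71} + \frac{10634}{-3544} = \left(-18544\right) \frac{1}{71} + 10634 \left(- \frac{1}{3544}\right) = - \frac{18544}{71} - \frac{5317}{1772} = - \frac{33237475}{125812}$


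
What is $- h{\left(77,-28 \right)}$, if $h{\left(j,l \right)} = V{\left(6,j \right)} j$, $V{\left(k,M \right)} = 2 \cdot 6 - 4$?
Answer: $-616$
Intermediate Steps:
$V{\left(k,M \right)} = 8$ ($V{\left(k,M \right)} = 12 - 4 = 8$)
$h{\left(j,l \right)} = 8 j$
$- h{\left(77,-28 \right)} = - 8 \cdot 77 = \left(-1\right) 616 = -616$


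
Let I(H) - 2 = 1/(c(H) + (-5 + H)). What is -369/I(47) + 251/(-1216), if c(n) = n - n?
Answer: -18866903/103360 ≈ -182.54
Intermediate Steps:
c(n) = 0
I(H) = 2 + 1/(-5 + H) (I(H) = 2 + 1/(0 + (-5 + H)) = 2 + 1/(-5 + H))
-369/I(47) + 251/(-1216) = -369*(-5 + 47)/(-9 + 2*47) + 251/(-1216) = -369*42/(-9 + 94) + 251*(-1/1216) = -369/((1/42)*85) - 251/1216 = -369/85/42 - 251/1216 = -369*42/85 - 251/1216 = -15498/85 - 251/1216 = -18866903/103360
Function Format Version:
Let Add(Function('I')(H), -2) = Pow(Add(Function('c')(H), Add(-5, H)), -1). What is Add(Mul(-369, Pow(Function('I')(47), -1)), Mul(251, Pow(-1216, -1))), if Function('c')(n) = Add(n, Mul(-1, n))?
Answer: Rational(-18866903, 103360) ≈ -182.54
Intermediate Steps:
Function('c')(n) = 0
Function('I')(H) = Add(2, Pow(Add(-5, H), -1)) (Function('I')(H) = Add(2, Pow(Add(0, Add(-5, H)), -1)) = Add(2, Pow(Add(-5, H), -1)))
Add(Mul(-369, Pow(Function('I')(47), -1)), Mul(251, Pow(-1216, -1))) = Add(Mul(-369, Pow(Mul(Pow(Add(-5, 47), -1), Add(-9, Mul(2, 47))), -1)), Mul(251, Pow(-1216, -1))) = Add(Mul(-369, Pow(Mul(Pow(42, -1), Add(-9, 94)), -1)), Mul(251, Rational(-1, 1216))) = Add(Mul(-369, Pow(Mul(Rational(1, 42), 85), -1)), Rational(-251, 1216)) = Add(Mul(-369, Pow(Rational(85, 42), -1)), Rational(-251, 1216)) = Add(Mul(-369, Rational(42, 85)), Rational(-251, 1216)) = Add(Rational(-15498, 85), Rational(-251, 1216)) = Rational(-18866903, 103360)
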